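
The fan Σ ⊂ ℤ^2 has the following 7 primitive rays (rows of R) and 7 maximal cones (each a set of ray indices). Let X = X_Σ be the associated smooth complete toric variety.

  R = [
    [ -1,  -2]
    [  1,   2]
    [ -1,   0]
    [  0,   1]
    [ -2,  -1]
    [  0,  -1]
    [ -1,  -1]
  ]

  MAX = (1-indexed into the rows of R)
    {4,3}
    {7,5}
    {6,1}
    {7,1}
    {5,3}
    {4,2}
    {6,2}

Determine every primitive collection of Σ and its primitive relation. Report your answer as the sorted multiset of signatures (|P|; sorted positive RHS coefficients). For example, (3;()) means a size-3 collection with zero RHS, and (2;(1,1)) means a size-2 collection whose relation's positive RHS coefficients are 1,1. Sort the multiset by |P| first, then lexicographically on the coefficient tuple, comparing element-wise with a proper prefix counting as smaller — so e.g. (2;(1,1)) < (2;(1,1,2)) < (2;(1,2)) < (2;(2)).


Primitive collections (14):

  • {1,2}:  v_{1} + v_{2} = 0  ⟹  sig = (2;())
  • {4,6}:  v_{4} + v_{6} = 0  ⟹  sig = (2;())
  • {1,4}:  v_{1} + v_{4} = v_{7}  ⟹  sig = (2;(1))
  • {2,7}:  v_{2} + v_{7} = v_{4}  ⟹  sig = (2;(1))
  • {3,6}:  v_{3} + v_{6} = v_{7}  ⟹  sig = (2;(1))
  • {3,7}:  v_{3} + v_{7} = v_{5}  ⟹  sig = (2;(1))
  • {4,7}:  v_{4} + v_{7} = v_{3}  ⟹  sig = (2;(1))
  • {6,7}:  v_{6} + v_{7} = v_{1}  ⟹  sig = (2;(1))
  • {2,5}:  v_{2} + v_{5} = v_{3} + v_{4}  ⟹  sig = (2;(1,1))
  • {1,3}:  v_{1} + v_{3} = 2·v_{7}  ⟹  sig = (2;(2))
  • {2,3}:  v_{2} + v_{3} = 2·v_{4}  ⟹  sig = (2;(2))
  • {4,5}:  v_{4} + v_{5} = 2·v_{3}  ⟹  sig = (2;(2))
  • {5,6}:  v_{5} + v_{6} = 2·v_{7}  ⟹  sig = (2;(2))
  • {1,5}:  v_{1} + v_{5} = 3·v_{7}  ⟹  sig = (2;(3))

Signatures (|P|; sorted positive RHS coefficients), sorted:
    |P|=2: 14 collections, coeffs (), (), (1), (1), (1), (1), (1), (1), (1,1), (2), (2), (2), (2), (3)


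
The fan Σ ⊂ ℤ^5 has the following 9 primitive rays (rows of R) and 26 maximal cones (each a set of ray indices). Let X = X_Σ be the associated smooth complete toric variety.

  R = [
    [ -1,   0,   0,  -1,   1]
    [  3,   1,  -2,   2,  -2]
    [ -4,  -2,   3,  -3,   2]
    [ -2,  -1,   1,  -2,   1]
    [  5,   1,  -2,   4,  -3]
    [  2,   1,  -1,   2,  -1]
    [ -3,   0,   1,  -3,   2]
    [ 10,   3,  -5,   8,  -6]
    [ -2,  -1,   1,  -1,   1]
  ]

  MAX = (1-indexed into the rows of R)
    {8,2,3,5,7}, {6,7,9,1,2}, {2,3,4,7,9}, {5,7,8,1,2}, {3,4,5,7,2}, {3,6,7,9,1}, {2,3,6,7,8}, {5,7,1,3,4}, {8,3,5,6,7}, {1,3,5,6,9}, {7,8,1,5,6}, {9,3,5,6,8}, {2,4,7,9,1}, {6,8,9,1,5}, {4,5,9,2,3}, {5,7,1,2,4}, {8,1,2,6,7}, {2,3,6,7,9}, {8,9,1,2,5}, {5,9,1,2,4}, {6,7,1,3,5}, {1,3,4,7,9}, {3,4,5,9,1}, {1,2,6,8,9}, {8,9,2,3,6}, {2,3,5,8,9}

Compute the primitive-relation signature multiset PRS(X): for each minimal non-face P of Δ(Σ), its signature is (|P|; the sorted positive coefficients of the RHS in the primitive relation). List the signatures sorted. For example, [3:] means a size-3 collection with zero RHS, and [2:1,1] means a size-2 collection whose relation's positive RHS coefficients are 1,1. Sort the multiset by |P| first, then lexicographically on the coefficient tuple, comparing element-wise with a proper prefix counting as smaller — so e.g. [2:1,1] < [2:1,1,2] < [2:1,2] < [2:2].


|primitive collections| = 7. Relations:

  • {4,6}:  v_{4} + v_{6} = 0  ⟹  sig = [2:]
  • {4,8}:  v_{4} + v_{8} = v_{2} + v_{5}  ⟹  sig = [2:1,1]
  • {5,7,9}:  v_{5} + v_{7} + v_{9} = 0  ⟹  sig = [3:]
  • {1,2,3}:  v_{1} + v_{2} + v_{3} = v_{4}  ⟹  sig = [3:1]
  • {1,3,8}:  v_{1} + v_{3} + v_{8} = v_{5}  ⟹  sig = [3:1]
  • {2,5,6}:  v_{2} + v_{5} + v_{6} = v_{8}  ⟹  sig = [3:1]
  • {7,8,9}:  v_{7} + v_{8} + v_{9} = v_{2} + v_{6}  ⟹  sig = [3:1,1]

Hence PRS(X_Σ) =
    [2:]
    [2:1,1]
    [3:]
    [3:1]
    [3:1]
    [3:1]
    [3:1,1]


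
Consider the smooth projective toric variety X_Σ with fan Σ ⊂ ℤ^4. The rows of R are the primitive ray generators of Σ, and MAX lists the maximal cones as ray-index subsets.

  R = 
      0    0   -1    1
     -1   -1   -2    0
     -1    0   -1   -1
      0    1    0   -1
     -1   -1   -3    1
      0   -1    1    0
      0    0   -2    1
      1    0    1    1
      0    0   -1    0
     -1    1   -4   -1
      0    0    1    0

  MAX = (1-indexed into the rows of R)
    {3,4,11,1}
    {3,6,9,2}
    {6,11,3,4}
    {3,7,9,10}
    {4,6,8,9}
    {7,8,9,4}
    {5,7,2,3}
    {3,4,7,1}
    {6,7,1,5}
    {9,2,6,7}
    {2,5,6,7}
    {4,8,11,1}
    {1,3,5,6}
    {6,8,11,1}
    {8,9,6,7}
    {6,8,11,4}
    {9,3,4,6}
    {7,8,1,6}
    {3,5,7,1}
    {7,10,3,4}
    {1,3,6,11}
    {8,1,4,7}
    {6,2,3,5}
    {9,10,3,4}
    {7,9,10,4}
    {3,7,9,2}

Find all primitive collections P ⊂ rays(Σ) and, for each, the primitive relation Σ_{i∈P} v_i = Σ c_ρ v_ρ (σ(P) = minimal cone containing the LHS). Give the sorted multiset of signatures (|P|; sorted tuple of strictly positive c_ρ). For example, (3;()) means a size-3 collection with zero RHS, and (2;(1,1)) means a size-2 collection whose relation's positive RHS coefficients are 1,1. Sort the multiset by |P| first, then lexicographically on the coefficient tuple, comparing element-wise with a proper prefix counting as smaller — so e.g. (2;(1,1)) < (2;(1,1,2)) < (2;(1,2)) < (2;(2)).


22 minimal non-faces of Δ(Σ) (on 11 rays):

  {3,8}:  v_{3} + v_{8} = 0  ⟹  sig = (2;())
  {9,11}:  v_{9} + v_{11} = 0  ⟹  sig = (2;())
  {1,2}:  v_{1} + v_{2} = v_{5}  ⟹  sig = (2;(1))
  {1,9}:  v_{1} + v_{9} = v_{7}  ⟹  sig = (2;(1))
  {7,11}:  v_{7} + v_{11} = v_{1}  ⟹  sig = (2;(1))
  {2,4}:  v_{2} + v_{4} = v_{3} + v_{9}  ⟹  sig = (2;(1,1))
  {2,8}:  v_{2} + v_{8} = v_{6} + v_{7}  ⟹  sig = (2;(1,1))
  {4,5}:  v_{4} + v_{5} = v_{3} + v_{7}  ⟹  sig = (2;(1,1))
  {5,9}:  v_{5} + v_{9} = v_{2} + v_{7}  ⟹  sig = (2;(1,1))
  {2,11}:  v_{2} + v_{11} = v_{1} + v_{3} + v_{6}  ⟹  sig = (2;(1,1,1))
  {5,8}:  v_{5} + v_{8} = v_{1} + v_{6} + v_{7}  ⟹  sig = (2;(1,1,1))
  {8,10}:  v_{8} + v_{10} = v_{4} + v_{7} + v_{9}  ⟹  sig = (2;(1,1,1))
  {10,11}:  v_{10} + v_{11} = v_{3} + v_{4} + v_{7}  ⟹  sig = (2;(1,1,1))
  {1,10}:  v_{1} + v_{10} = v_{3} + v_{4} + 2·v_{7}  ⟹  sig = (2;(1,1,2))
  {5,11}:  v_{5} + v_{11} = 2·v_{1} + v_{3} + v_{6}  ⟹  sig = (2;(1,1,2))
  {6,10}:  v_{6} + v_{10} = v_{3} + 2·v_{9}  ⟹  sig = (2;(1,2))
  {2,10}:  v_{2} + v_{10} = 2·v_{3} + v_{7} + 2·v_{9}  ⟹  sig = (2;(1,2,2))
  {5,10}:  v_{5} + v_{10} = 2·v_{3} + 2·v_{7} + v_{9}  ⟹  sig = (2;(1,2,2))
  {1,4,6}:  v_{1} + v_{4} + v_{6} = 0  ⟹  sig = (3;())
  {3,6,7}:  v_{3} + v_{6} + v_{7} = v_{2}  ⟹  sig = (3;(1))
  {4,6,7}:  v_{4} + v_{6} + v_{7} = v_{9}  ⟹  sig = (3;(1))
  {3,4,7,9}:  v_{3} + v_{4} + v_{7} + v_{9} = v_{10}  ⟹  sig = (4;(1))

so the primitive-relation signature multiset is
[(2;()), (2;()), (2;(1)), (2;(1)), (2;(1)), (2;(1,1)), (2;(1,1)), (2;(1,1)), (2;(1,1)), (2;(1,1,1)), (2;(1,1,1)), (2;(1,1,1)), (2;(1,1,1)), (2;(1,1,2)), (2;(1,1,2)), (2;(1,2)), (2;(1,2,2)), (2;(1,2,2)), (3;()), (3;(1)), (3;(1)), (4;(1))]


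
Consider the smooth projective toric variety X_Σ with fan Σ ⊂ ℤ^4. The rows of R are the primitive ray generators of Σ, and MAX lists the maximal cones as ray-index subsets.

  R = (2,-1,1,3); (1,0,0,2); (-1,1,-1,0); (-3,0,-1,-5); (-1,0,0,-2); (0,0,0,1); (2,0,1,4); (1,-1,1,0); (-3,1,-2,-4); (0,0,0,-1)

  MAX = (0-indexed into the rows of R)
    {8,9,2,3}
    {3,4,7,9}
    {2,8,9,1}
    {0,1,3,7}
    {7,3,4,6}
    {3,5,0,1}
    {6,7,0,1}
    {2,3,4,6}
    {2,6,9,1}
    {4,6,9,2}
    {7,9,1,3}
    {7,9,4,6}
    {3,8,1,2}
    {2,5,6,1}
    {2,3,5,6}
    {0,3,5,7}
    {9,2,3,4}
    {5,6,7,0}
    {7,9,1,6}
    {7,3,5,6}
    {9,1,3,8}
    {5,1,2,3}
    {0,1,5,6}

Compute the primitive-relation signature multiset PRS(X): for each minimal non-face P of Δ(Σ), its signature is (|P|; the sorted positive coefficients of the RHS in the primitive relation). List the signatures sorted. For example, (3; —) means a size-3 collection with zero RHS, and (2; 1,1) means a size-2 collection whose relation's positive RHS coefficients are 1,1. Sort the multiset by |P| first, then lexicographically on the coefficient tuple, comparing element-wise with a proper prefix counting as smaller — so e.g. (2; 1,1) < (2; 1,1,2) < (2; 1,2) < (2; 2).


17 minimal non-faces of Δ(Σ) (on 10 rays):

  P = {1,4}:  v_{1} + v_{4} = 0  ⇒ sig = (2; —)
  P = {2,7}:  v_{2} + v_{7} = 0  ⇒ sig = (2; —)
  P = {5,9}:  v_{5} + v_{9} = 0  ⇒ sig = (2; —)
  P = {6,8}:  v_{6} + v_{8} = v_{2}  ⇒ sig = (2; 1)
  P = {0,2}:  v_{0} + v_{2} = v_{1} + v_{5}  ⇒ sig = (2; 1,1)
  P = {0,4}:  v_{0} + v_{4} = v_{5} + v_{7}  ⇒ sig = (2; 1,1)
  P = {0,9}:  v_{0} + v_{9} = v_{1} + v_{7}  ⇒ sig = (2; 1,1)
  P = {4,5}:  v_{4} + v_{5} = v_{3} + v_{6}  ⇒ sig = (2; 1,1)
  P = {4,8}:  v_{4} + v_{8} = v_{2} + v_{3} + v_{9}  ⇒ sig = (2; 1,1,1)
  P = {5,8}:  v_{5} + v_{8} = v_{1} + v_{2} + v_{3}  ⇒ sig = (2; 1,1,1)
  P = {7,8}:  v_{7} + v_{8} = v_{1} + v_{3} + v_{9}  ⇒ sig = (2; 1,1,1)
  P = {0,8}:  v_{0} + v_{8} = 2·v_{1} + v_{3}  ⇒ sig = (2; 1,2)
  P = {1,3,6}:  v_{1} + v_{3} + v_{6} = v_{5}  ⇒ sig = (3; 1)
  P = {1,5,7}:  v_{1} + v_{5} + v_{7} = v_{0}  ⇒ sig = (3; 1)
  P = {3,6,9}:  v_{3} + v_{6} + v_{9} = v_{4}  ⇒ sig = (3; 1)
  P = {0,3,6}:  v_{0} + v_{3} + v_{6} = 2·v_{5} + v_{7}  ⇒ sig = (3; 1,2)
  P = {1,2,3,9}:  v_{1} + v_{2} + v_{3} + v_{9} = v_{8}  ⇒ sig = (4; 1)

so the primitive-relation signature multiset is
{ (2; —) ×3,  (2; 1),  (2; 1,1) ×4,  (2; 1,1,1) ×3,  (2; 1,2),  (3; 1) ×3,  (3; 1,2),  (4; 1) }


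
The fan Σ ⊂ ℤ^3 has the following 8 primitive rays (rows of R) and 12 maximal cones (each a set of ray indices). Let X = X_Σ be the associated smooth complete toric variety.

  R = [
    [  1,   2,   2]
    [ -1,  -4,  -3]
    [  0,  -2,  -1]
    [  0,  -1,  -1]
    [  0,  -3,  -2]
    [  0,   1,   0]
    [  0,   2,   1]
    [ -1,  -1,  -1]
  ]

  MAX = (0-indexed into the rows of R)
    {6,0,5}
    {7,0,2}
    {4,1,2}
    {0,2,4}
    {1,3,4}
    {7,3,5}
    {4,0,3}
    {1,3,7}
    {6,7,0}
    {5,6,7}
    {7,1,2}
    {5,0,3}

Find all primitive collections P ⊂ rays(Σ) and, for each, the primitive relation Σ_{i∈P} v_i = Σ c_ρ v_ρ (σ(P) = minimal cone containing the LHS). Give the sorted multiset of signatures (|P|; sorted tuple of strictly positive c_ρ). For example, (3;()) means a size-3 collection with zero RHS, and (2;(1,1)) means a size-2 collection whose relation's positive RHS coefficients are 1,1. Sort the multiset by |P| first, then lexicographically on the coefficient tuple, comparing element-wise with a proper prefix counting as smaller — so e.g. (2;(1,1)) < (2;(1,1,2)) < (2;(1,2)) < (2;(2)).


Δ(Σ) — 8 vertices, 12 min non-faces:

  {2,6}:  v_{2} + v_{6} = 0  ⟹  sig = (2;())
  {0,1}:  v_{0} + v_{1} = v_{2}  ⟹  sig = (2;(1))
  {2,3}:  v_{2} + v_{3} = v_{4}  ⟹  sig = (2;(1))
  {2,5}:  v_{2} + v_{5} = v_{3}  ⟹  sig = (2;(1))
  {3,6}:  v_{3} + v_{6} = v_{5}  ⟹  sig = (2;(1))
  {4,6}:  v_{4} + v_{6} = v_{3}  ⟹  sig = (2;(1))
  {4,7}:  v_{4} + v_{7} = v_{1}  ⟹  sig = (2;(1))
  {1,6}:  v_{1} + v_{6} = v_{3} + v_{7}  ⟹  sig = (2;(1,1))
  {1,5}:  v_{1} + v_{5} = 2·v_{3} + v_{7}  ⟹  sig = (2;(1,2))
  {4,5}:  v_{4} + v_{5} = 2·v_{3}  ⟹  sig = (2;(2))
  {0,3,7}:  v_{0} + v_{3} + v_{7} = 0  ⟹  sig = (3;())
  {0,5,7}:  v_{0} + v_{5} + v_{7} = v_{6}  ⟹  sig = (3;(1))

so the primitive-relation signature multiset is
    |P|=2: 10 collections, coeffs (), (1), (1), (1), (1), (1), (1), (1,1), (1,2), (2)
    |P|=3: 2 collections, coeffs (), (1)


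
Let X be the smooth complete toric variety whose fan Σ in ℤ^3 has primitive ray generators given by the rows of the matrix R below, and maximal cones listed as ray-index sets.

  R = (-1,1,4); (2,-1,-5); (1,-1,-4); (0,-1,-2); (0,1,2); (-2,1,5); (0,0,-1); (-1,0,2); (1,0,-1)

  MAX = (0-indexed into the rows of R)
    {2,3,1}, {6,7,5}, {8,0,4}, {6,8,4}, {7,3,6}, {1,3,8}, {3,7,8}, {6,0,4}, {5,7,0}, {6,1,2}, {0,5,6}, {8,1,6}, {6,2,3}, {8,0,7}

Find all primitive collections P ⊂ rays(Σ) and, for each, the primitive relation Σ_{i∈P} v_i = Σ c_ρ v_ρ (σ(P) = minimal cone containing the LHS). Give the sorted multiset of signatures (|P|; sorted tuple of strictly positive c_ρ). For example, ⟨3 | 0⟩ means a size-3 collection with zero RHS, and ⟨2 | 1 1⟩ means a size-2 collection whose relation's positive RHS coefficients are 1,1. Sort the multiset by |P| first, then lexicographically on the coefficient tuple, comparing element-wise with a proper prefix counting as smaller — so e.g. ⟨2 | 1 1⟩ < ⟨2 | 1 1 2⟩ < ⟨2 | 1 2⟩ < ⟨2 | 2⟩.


|primitive collections| = 20. Relations:

  P={0,2}:  v_{0} + v_{2} = 0 ; sig = ⟨2 | 0⟩
  P={1,5}:  v_{1} + v_{5} = 0 ; sig = ⟨2 | 0⟩
  P={3,4}:  v_{3} + v_{4} = 0 ; sig = ⟨2 | 0⟩
  P={0,1}:  v_{0} + v_{1} = v_{8} ; sig = ⟨2 | 1⟩
  P={0,3}:  v_{0} + v_{3} = v_{7} ; sig = ⟨2 | 1⟩
  P={2,7}:  v_{2} + v_{7} = v_{3} ; sig = ⟨2 | 1⟩
  P={2,8}:  v_{2} + v_{8} = v_{1} ; sig = ⟨2 | 1⟩
  P={4,7}:  v_{4} + v_{7} = v_{0} ; sig = ⟨2 | 1⟩
  P={5,8}:  v_{5} + v_{8} = v_{0} ; sig = ⟨2 | 1⟩
  P={1,7}:  v_{1} + v_{7} = v_{3} + v_{8} ; sig = ⟨2 | 1 1⟩
  P={2,4}:  v_{2} + v_{4} = v_{6} + v_{8} ; sig = ⟨2 | 1 1⟩
  P={2,5}:  v_{2} + v_{5} = v_{6} + v_{7} ; sig = ⟨2 | 1 1⟩
  P={1,4}:  v_{1} + v_{4} = v_{6} + 2·v_{8} ; sig = ⟨2 | 1 2⟩
  P={3,5}:  v_{3} + v_{5} = v_{6} + 2·v_{7} ; sig = ⟨2 | 1 2⟩
  P={4,5}:  v_{4} + v_{5} = 2·v_{0} + v_{6} ; sig = ⟨2 | 1 2⟩
  P={6,7,8}:  v_{6} + v_{7} + v_{8} = 0 ; sig = ⟨3 | 0⟩
  P={0,6,7}:  v_{0} + v_{6} + v_{7} = v_{5} ; sig = ⟨3 | 1⟩
  P={0,6,8}:  v_{0} + v_{6} + v_{8} = v_{4} ; sig = ⟨3 | 1⟩
  P={3,6,8}:  v_{3} + v_{6} + v_{8} = v_{2} ; sig = ⟨3 | 1⟩
  P={1,3,6}:  v_{1} + v_{3} + v_{6} = 2·v_{2} ; sig = ⟨3 | 2⟩

so the primitive-relation signature multiset is
{ ⟨2 | 0⟩ ×3,  ⟨2 | 1⟩ ×6,  ⟨2 | 1 1⟩ ×3,  ⟨2 | 1 2⟩ ×3,  ⟨3 | 0⟩,  ⟨3 | 1⟩ ×3,  ⟨3 | 2⟩ }


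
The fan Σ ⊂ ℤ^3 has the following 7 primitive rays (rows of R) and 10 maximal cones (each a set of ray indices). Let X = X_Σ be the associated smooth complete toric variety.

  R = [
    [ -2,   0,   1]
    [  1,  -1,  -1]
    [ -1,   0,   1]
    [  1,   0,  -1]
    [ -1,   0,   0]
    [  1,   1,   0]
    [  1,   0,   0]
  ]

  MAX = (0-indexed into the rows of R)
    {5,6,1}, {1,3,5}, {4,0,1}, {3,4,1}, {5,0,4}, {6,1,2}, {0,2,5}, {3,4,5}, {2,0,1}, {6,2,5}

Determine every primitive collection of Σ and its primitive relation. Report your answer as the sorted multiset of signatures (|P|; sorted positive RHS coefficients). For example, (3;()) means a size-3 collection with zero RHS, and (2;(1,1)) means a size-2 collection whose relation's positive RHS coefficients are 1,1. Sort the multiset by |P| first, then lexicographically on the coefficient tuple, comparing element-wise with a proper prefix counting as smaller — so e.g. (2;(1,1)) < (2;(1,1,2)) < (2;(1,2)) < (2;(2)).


9 collections generate NE(X_Σ); each relation:

  P = {2,3}:  v_{2} + v_{3} = 0 — sig = (2;())
  P = {4,6}:  v_{4} + v_{6} = 0 — sig = (2;())
  P = {0,3}:  v_{0} + v_{3} = v_{4} — sig = (2;(1))
  P = {0,6}:  v_{0} + v_{6} = v_{2} — sig = (2;(1))
  P = {2,4}:  v_{2} + v_{4} = v_{0} — sig = (2;(1))
  P = {3,6}:  v_{3} + v_{6} = v_{1} + v_{5} — sig = (2;(1,1))
  P = {0,1,5}:  v_{0} + v_{1} + v_{5} = 0 — sig = (3;())
  P = {1,2,5}:  v_{1} + v_{2} + v_{5} = v_{6} — sig = (3;(1))
  P = {1,4,5}:  v_{1} + v_{4} + v_{5} = v_{3} — sig = (3;(1))

Signatures (|P|; sorted positive RHS coefficients), sorted:
    (2;())
    (2;())
    (2;(1))
    (2;(1))
    (2;(1))
    (2;(1,1))
    (3;())
    (3;(1))
    (3;(1))


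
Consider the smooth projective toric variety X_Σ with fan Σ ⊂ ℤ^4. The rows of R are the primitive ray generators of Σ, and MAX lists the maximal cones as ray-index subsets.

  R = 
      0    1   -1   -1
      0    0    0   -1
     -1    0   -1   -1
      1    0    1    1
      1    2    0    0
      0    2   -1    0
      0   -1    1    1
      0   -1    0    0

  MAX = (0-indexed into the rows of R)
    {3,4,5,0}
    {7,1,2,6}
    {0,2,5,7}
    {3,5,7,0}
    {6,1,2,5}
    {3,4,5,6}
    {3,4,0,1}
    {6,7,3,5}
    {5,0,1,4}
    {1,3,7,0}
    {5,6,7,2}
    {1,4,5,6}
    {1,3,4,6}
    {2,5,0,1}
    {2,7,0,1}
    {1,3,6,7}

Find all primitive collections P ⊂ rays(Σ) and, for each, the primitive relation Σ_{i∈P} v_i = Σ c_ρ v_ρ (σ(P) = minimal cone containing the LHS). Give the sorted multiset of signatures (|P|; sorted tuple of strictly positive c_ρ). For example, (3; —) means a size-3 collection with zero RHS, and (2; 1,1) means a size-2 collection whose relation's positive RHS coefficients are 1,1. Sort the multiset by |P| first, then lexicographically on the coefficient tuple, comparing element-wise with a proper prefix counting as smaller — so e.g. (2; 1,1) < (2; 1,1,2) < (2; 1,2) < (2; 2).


The 6 primitive collections of Σ (r=8, n=4):

  P = {0,6}:  v_{0} + v_{6} = 0 — sig = (2; —)
  P = {2,3}:  v_{2} + v_{3} = 0 — sig = (2; —)
  P = {2,4}:  v_{2} + v_{4} = v_{1} + v_{5} — sig = (2; 1,1)
  P = {4,7}:  v_{4} + v_{7} = v_{0} + v_{3} — sig = (2; 1,1)
  P = {1,3,5}:  v_{1} + v_{3} + v_{5} = v_{4} — sig = (3; 1)
  P = {1,5,7}:  v_{1} + v_{5} + v_{7} = v_{0} — sig = (3; 1)

Sorted signature multiset PRS(X):
    |P|=2: 4 collections, coeffs (), (), (1,1), (1,1)
    |P|=3: 2 collections, coeffs (1), (1)


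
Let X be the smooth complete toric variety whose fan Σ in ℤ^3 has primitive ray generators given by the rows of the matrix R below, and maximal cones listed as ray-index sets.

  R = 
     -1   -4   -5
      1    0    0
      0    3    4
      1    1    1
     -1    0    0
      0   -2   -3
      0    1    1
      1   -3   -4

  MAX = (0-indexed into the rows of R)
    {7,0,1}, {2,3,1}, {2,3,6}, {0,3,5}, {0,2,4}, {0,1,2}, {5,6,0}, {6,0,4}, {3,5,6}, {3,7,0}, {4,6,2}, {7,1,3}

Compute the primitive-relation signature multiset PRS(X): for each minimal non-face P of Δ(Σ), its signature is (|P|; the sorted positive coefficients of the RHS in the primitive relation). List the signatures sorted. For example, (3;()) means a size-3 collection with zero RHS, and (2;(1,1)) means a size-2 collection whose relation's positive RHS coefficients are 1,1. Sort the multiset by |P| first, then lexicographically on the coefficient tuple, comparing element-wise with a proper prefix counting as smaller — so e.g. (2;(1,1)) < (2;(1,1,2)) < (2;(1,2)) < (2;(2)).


|primitive collections| = 14. Relations:

  P = {1,4}:  v_{1} + v_{4} = 0  ⟹  sig = (2;())
  P = {1,6}:  v_{1} + v_{6} = v_{3}  ⟹  sig = (2;(1))
  P = {2,5}:  v_{2} + v_{5} = v_{6}  ⟹  sig = (2;(1))
  P = {2,7}:  v_{2} + v_{7} = v_{1}  ⟹  sig = (2;(1))
  P = {3,4}:  v_{3} + v_{4} = v_{6}  ⟹  sig = (2;(1))
  P = {4,7}:  v_{4} + v_{7} = v_{0} + v_{3}  ⟹  sig = (2;(1,1))
  P = {1,5}:  v_{1} + v_{5} = v_{0} + 2·v_{3}  ⟹  sig = (2;(1,2))
  P = {4,5}:  v_{4} + v_{5} = v_{0} + 2·v_{6}  ⟹  sig = (2;(1,2))
  P = {6,7}:  v_{6} + v_{7} = v_{0} + 2·v_{3}  ⟹  sig = (2;(1,2))
  P = {5,7}:  v_{5} + v_{7} = 2·v_{0} + 3·v_{3}  ⟹  sig = (2;(2,3))
  P = {0,2,3}:  v_{0} + v_{2} + v_{3} = 0  ⟹  sig = (3;())
  P = {0,1,3}:  v_{0} + v_{1} + v_{3} = v_{7}  ⟹  sig = (3;(1))
  P = {0,2,6}:  v_{0} + v_{2} + v_{6} = v_{4}  ⟹  sig = (3;(1))
  P = {0,3,6}:  v_{0} + v_{3} + v_{6} = v_{5}  ⟹  sig = (3;(1))

Signatures (|P|; sorted positive RHS coefficients), sorted:
[(2;()), (2;(1)), (2;(1)), (2;(1)), (2;(1)), (2;(1,1)), (2;(1,2)), (2;(1,2)), (2;(1,2)), (2;(2,3)), (3;()), (3;(1)), (3;(1)), (3;(1))]


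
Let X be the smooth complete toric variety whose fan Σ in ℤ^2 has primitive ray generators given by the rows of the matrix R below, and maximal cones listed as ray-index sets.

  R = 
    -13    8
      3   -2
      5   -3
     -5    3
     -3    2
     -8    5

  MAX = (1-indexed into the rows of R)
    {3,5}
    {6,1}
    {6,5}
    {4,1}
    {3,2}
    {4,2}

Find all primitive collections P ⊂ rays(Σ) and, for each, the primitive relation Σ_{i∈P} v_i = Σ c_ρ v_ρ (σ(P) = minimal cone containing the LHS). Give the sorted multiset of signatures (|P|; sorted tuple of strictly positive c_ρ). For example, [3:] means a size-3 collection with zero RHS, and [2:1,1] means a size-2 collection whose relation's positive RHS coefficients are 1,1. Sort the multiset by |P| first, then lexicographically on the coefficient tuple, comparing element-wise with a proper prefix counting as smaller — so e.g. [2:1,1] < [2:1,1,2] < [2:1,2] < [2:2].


Δ(Σ) — 6 vertices, 9 min non-faces:

  P={2,5}:  v_{2} + v_{5} = 0  ⇒ sig = [2:]
  P={3,4}:  v_{3} + v_{4} = 0  ⇒ sig = [2:]
  P={1,3}:  v_{1} + v_{3} = v_{6}  ⇒ sig = [2:1]
  P={2,6}:  v_{2} + v_{6} = v_{4}  ⇒ sig = [2:1]
  P={3,6}:  v_{3} + v_{6} = v_{5}  ⇒ sig = [2:1]
  P={4,5}:  v_{4} + v_{5} = v_{6}  ⇒ sig = [2:1]
  P={4,6}:  v_{4} + v_{6} = v_{1}  ⇒ sig = [2:1]
  P={1,2}:  v_{1} + v_{2} = 2·v_{4}  ⇒ sig = [2:2]
  P={1,5}:  v_{1} + v_{5} = 2·v_{6}  ⇒ sig = [2:2]

Sorted signature multiset PRS(X):
    [2:]
    [2:]
    [2:1]
    [2:1]
    [2:1]
    [2:1]
    [2:1]
    [2:2]
    [2:2]


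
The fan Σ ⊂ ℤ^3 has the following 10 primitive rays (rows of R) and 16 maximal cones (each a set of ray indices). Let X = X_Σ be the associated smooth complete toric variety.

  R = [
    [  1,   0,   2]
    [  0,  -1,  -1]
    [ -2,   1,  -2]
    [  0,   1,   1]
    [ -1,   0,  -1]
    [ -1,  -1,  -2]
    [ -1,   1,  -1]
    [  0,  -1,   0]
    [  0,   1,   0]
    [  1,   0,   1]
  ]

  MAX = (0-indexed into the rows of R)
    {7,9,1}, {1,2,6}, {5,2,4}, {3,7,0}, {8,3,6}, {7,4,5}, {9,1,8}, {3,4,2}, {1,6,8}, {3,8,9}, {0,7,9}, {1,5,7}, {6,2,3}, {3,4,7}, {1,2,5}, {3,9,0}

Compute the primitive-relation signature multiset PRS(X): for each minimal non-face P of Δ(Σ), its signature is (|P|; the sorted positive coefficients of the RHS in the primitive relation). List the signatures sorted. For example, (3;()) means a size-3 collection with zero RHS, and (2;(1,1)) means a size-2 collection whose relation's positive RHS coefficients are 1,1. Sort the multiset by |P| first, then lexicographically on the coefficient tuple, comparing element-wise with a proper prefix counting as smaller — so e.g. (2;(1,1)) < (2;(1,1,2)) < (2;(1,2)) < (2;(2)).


The 22 primitive collections of Σ (r=10, n=3):

  P = {1,3}:  v_{1} + v_{3} = 0 — sig = (2;())
  P = {4,9}:  v_{4} + v_{9} = 0 — sig = (2;())
  P = {7,8}:  v_{7} + v_{8} = 0 — sig = (2;())
  P = {0,5}:  v_{0} + v_{5} = v_{7} — sig = (2;(1))
  P = {0,6}:  v_{0} + v_{6} = v_{3} — sig = (2;(1))
  P = {1,4}:  v_{1} + v_{4} = v_{5} — sig = (2;(1))
  P = {2,9}:  v_{2} + v_{9} = v_{6} — sig = (2;(1))
  P = {3,5}:  v_{3} + v_{5} = v_{4} — sig = (2;(1))
  P = {4,6}:  v_{4} + v_{6} = v_{2} — sig = (2;(1))
  P = {4,8}:  v_{4} + v_{8} = v_{6} — sig = (2;(1))
  P = {5,9}:  v_{5} + v_{9} = v_{1} — sig = (2;(1))
  P = {6,7}:  v_{6} + v_{7} = v_{4} — sig = (2;(1))
  P = {6,9}:  v_{6} + v_{9} = v_{8} — sig = (2;(1))
  P = {0,1}:  v_{0} + v_{1} = v_{7} + v_{9} — sig = (2;(1,1))
  P = {0,2}:  v_{0} + v_{2} = v_{3} + v_{4} — sig = (2;(1,1))
  P = {0,4}:  v_{0} + v_{4} = v_{3} + v_{7} — sig = (2;(1,1))
  P = {0,8}:  v_{0} + v_{8} = v_{3} + v_{9} — sig = (2;(1,1))
  P = {5,6}:  v_{5} + v_{6} = v_{1} + v_{2} — sig = (2;(1,1))
  P = {5,8}:  v_{5} + v_{8} = v_{1} + v_{6} — sig = (2;(1,1))
  P = {2,7}:  v_{2} + v_{7} = 2·v_{4} — sig = (2;(2))
  P = {2,8}:  v_{2} + v_{8} = 2·v_{6} — sig = (2;(2))
  P = {3,7,9}:  v_{3} + v_{7} + v_{9} = v_{0} — sig = (3;(1))

Sorted signature multiset PRS(X):
    (2;())
    (2;())
    (2;())
    (2;(1))
    (2;(1))
    (2;(1))
    (2;(1))
    (2;(1))
    (2;(1))
    (2;(1))
    (2;(1))
    (2;(1))
    (2;(1))
    (2;(1,1))
    (2;(1,1))
    (2;(1,1))
    (2;(1,1))
    (2;(1,1))
    (2;(1,1))
    (2;(2))
    (2;(2))
    (3;(1))


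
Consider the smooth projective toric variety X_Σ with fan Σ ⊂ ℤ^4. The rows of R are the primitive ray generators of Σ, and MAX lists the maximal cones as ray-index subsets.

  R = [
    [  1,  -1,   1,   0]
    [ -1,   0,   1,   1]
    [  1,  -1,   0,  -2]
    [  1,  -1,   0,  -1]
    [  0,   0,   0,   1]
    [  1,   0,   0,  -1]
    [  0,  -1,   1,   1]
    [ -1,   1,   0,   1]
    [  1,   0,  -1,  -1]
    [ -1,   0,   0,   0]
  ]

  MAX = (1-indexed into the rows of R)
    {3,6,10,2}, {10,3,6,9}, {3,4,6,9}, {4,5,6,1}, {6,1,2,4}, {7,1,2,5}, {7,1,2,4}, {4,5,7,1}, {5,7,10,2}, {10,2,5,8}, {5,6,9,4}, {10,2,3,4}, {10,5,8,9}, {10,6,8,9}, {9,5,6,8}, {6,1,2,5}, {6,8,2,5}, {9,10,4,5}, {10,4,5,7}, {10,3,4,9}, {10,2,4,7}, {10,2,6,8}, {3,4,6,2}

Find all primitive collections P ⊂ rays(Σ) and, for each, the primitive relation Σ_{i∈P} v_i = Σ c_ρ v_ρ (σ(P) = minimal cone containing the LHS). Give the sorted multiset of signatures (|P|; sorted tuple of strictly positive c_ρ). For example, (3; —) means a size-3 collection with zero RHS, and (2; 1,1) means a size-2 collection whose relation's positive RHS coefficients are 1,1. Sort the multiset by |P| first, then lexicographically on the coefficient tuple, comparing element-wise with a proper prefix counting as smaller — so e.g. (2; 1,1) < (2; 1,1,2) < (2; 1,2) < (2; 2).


15 collections generate NE(X_Σ); each relation:

  {2,9}:  v_{2} + v_{9} = 0  so sig = (2; —)
  {4,8}:  v_{4} + v_{8} = 0  so sig = (2; —)
  {3,5}:  v_{3} + v_{5} = v_{4}  so sig = (2; 1)
  {6,7}:  v_{6} + v_{7} = v_{1}  so sig = (2; 1)
  {1,10}:  v_{1} + v_{10} = v_{2} + v_{4}  so sig = (2; 1,1)
  {3,8}:  v_{3} + v_{8} = v_{6} + v_{10}  so sig = (2; 1,1)
  {7,8}:  v_{7} + v_{8} = v_{2} + v_{5}  so sig = (2; 1,1)
  {7,9}:  v_{7} + v_{9} = v_{4} + v_{5}  so sig = (2; 1,1)
  {1,8}:  v_{1} + v_{8} = v_{2} + v_{5} + v_{6}  so sig = (2; 1,1,1)
  {1,9}:  v_{1} + v_{9} = v_{4} + v_{5} + v_{6}  so sig = (2; 1,1,1)
  {1,3}:  v_{1} + v_{3} = v_{2} + 2·v_{4} + v_{6}  so sig = (2; 1,1,2)
  {3,7}:  v_{3} + v_{7} = v_{2} + 2·v_{4}  so sig = (2; 1,2)
  {5,6,10}:  v_{5} + v_{6} + v_{10} = 0  so sig = (3; —)
  {2,4,5}:  v_{2} + v_{4} + v_{5} = v_{7}  so sig = (3; 1)
  {4,6,10}:  v_{4} + v_{6} + v_{10} = v_{3}  so sig = (3; 1)

Signatures (|P|; sorted positive RHS coefficients), sorted:
    |P|=2: 12 collections, coeffs (), (), (1), (1), (1,1), (1,1), (1,1), (1,1), (1,1,1), (1,1,1), (1,1,2), (1,2)
    |P|=3: 3 collections, coeffs (), (1), (1)


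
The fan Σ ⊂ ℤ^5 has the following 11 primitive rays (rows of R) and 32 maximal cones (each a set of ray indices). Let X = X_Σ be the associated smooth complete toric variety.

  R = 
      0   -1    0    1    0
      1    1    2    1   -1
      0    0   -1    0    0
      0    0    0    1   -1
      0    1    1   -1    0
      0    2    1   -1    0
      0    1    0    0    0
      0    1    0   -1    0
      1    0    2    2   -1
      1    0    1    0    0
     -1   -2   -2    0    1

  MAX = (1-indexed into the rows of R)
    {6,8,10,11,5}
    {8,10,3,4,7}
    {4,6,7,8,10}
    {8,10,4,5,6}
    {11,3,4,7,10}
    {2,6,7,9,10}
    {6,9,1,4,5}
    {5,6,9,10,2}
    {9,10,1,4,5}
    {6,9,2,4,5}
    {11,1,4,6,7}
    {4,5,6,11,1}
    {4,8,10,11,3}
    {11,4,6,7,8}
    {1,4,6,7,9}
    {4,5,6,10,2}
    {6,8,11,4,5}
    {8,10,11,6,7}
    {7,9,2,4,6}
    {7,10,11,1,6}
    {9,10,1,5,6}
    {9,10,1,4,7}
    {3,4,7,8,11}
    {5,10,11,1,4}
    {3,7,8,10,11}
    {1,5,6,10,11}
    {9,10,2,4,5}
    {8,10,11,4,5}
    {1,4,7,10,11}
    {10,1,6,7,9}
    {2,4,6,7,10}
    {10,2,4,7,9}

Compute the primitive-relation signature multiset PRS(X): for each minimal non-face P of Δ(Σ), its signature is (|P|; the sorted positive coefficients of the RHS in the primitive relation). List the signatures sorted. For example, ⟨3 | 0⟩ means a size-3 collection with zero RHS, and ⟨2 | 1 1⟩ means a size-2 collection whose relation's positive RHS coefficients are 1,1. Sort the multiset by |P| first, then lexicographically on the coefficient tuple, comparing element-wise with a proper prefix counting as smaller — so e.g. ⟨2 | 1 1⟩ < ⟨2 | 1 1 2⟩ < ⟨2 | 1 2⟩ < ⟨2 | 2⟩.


Minimal non-faces — 16 found among 11 rays, 32 max cones:

  P = {1,8}:  v_{1} + v_{8} = 0  ⇒ sig = ⟨2 | 0⟩
  P = {1,2}:  v_{1} + v_{2} = v_{9}  ⇒ sig = ⟨2 | 1⟩
  P = {2,11}:  v_{2} + v_{11} = v_{1}  ⇒ sig = ⟨2 | 1⟩
  P = {3,5}:  v_{3} + v_{5} = v_{8}  ⇒ sig = ⟨2 | 1⟩
  P = {5,7}:  v_{5} + v_{7} = v_{6}  ⇒ sig = ⟨2 | 1⟩
  P = {8,9}:  v_{8} + v_{9} = v_{2}  ⇒ sig = ⟨2 | 1⟩
  P = {3,6}:  v_{3} + v_{6} = v_{7} + v_{8}  ⇒ sig = ⟨2 | 1 1⟩
  P = {2,3}:  v_{2} + v_{3} = v_{4} + v_{7} + v_{10}  ⇒ sig = ⟨2 | 1 1 1⟩
  P = {2,8}:  v_{2} + v_{8} = v_{4} + v_{6} + v_{10}  ⇒ sig = ⟨2 | 1 1 1⟩
  P = {1,3}:  v_{1} + v_{3} = v_{4} + v_{7} + v_{10} + v_{11}  ⇒ sig = ⟨2 | 1 1 1 1⟩
  P = {3,9}:  v_{3} + v_{9} = v_{1} + v_{4} + v_{7} + v_{10}  ⇒ sig = ⟨2 | 1 1 1 1⟩
  P = {9,11}:  v_{9} + v_{11} = 2·v_{1}  ⇒ sig = ⟨2 | 2⟩
  P = {4,6,10,11}:  v_{4} + v_{6} + v_{10} + v_{11} = 0  ⇒ sig = ⟨4 | 0⟩
  P = {1,4,6,10}:  v_{1} + v_{4} + v_{6} + v_{10} = v_{2}  ⇒ sig = ⟨4 | 1⟩
  P = {4,6,9,10}:  v_{4} + v_{6} + v_{9} + v_{10} = 2·v_{2}  ⇒ sig = ⟨4 | 2⟩
  P = {4,7,8,10,11}:  v_{4} + v_{7} + v_{8} + v_{10} + v_{11} = v_{3}  ⇒ sig = ⟨5 | 1⟩

Signatures (|P|; sorted positive RHS coefficients), sorted:
    |P|=2: 12 collections, coeffs (), (1), (1), (1), (1), (1), (1,1), (1,1,1), (1,1,1), (1,1,1,1), (1,1,1,1), (2)
    |P|=4: 3 collections, coeffs (), (1), (2)
    |P|=5: 1 collection, coeffs (1)


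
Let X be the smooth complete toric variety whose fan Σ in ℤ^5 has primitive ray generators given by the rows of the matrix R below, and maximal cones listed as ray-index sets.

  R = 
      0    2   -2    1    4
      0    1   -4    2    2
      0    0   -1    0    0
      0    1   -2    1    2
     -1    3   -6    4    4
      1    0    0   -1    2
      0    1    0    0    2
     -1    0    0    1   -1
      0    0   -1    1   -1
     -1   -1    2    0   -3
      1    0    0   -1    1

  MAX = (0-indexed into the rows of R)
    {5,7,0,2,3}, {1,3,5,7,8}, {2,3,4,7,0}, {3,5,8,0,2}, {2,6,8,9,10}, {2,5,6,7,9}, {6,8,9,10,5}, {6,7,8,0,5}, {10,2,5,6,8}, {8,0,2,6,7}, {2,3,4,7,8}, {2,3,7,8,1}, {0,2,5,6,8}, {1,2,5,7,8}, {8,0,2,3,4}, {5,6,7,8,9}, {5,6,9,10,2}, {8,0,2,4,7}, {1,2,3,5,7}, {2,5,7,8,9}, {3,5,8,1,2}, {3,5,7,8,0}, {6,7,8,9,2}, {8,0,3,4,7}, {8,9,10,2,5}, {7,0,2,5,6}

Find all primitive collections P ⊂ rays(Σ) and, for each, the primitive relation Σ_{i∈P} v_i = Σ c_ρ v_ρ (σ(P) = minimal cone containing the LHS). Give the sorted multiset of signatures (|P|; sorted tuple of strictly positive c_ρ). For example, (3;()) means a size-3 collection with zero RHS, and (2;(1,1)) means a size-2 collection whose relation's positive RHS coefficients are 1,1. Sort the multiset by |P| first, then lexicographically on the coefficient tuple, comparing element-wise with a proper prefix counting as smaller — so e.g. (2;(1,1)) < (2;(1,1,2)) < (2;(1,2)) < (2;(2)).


|primitive collections| = 20. Relations:

  P = {7,10}:  v_{7} + v_{10} = 0  ⇒ sig = (2;())
  P = {3,6}:  v_{3} + v_{6} = v_{0}  ⇒ sig = (2;(1))
  P = {3,9}:  v_{3} + v_{9} = v_{7}  ⇒ sig = (2;(1))
  P = {0,9}:  v_{0} + v_{9} = v_{6} + v_{7}  ⇒ sig = (2;(1,1))
  P = {1,10}:  v_{1} + v_{10} = v_{2} + v_{3} + v_{5} + v_{8}  ⇒ sig = (2;(1,1,1,1))
  P = {3,10}:  v_{3} + v_{10} = v_{2} + v_{5} + v_{6} + v_{8}  ⇒ sig = (2;(1,1,1,1))
  P = {4,10}:  v_{4} + v_{10} = v_{0} + v_{2} + v_{3} + v_{8}  ⇒ sig = (2;(1,1,1,1))
  P = {0,10}:  v_{0} + v_{10} = v_{2} + v_{5} + 2·v_{6} + v_{8}  ⇒ sig = (2;(1,1,1,2))
  P = {1,9}:  v_{1} + v_{9} = v_{2} + v_{5} + 2·v_{7} + v_{8}  ⇒ sig = (2;(1,1,1,2))
  P = {4,6}:  v_{4} + v_{6} = 2·v_{0} + v_{2} + v_{7} + v_{8}  ⇒ sig = (2;(1,1,1,2))
  P = {4,9}:  v_{4} + v_{9} = v_{0} + v_{2} + 2·v_{7} + v_{8}  ⇒ sig = (2;(1,1,1,2))
  P = {1,4}:  v_{1} + v_{4} = v_{2} + 4·v_{3} + v_{7} + v_{8}  ⇒ sig = (2;(1,1,1,4))
  P = {1,6}:  v_{1} + v_{6} = 2·v_{3}  ⇒ sig = (2;(2))
  P = {0,1}:  v_{0} + v_{1} = 3·v_{3}  ⇒ sig = (2;(3))
  P = {4,5}:  v_{4} + v_{5} = 3·v_{3}  ⇒ sig = (2;(3))
  P = {2,5,6,8,9}:  v_{2} + v_{5} + v_{6} + v_{8} + v_{9} = 0  ⇒ sig = (5;())
  P = {0,2,3,7,8}:  v_{0} + v_{2} + v_{3} + v_{7} + v_{8} = v_{4}  ⇒ sig = (5;(1))
  P = {2,3,5,7,8}:  v_{2} + v_{3} + v_{5} + v_{7} + v_{8} = v_{1}  ⇒ sig = (5;(1))
  P = {2,5,6,7,8}:  v_{2} + v_{5} + v_{6} + v_{7} + v_{8} = v_{3}  ⇒ sig = (5;(1))
  P = {0,2,5,7,8}:  v_{0} + v_{2} + v_{5} + v_{7} + v_{8} = 2·v_{3}  ⇒ sig = (5;(2))

Sorted signature multiset PRS(X):
    (2;())
    (2;(1))
    (2;(1))
    (2;(1,1))
    (2;(1,1,1,1))
    (2;(1,1,1,1))
    (2;(1,1,1,1))
    (2;(1,1,1,2))
    (2;(1,1,1,2))
    (2;(1,1,1,2))
    (2;(1,1,1,2))
    (2;(1,1,1,4))
    (2;(2))
    (2;(3))
    (2;(3))
    (5;())
    (5;(1))
    (5;(1))
    (5;(1))
    (5;(2))


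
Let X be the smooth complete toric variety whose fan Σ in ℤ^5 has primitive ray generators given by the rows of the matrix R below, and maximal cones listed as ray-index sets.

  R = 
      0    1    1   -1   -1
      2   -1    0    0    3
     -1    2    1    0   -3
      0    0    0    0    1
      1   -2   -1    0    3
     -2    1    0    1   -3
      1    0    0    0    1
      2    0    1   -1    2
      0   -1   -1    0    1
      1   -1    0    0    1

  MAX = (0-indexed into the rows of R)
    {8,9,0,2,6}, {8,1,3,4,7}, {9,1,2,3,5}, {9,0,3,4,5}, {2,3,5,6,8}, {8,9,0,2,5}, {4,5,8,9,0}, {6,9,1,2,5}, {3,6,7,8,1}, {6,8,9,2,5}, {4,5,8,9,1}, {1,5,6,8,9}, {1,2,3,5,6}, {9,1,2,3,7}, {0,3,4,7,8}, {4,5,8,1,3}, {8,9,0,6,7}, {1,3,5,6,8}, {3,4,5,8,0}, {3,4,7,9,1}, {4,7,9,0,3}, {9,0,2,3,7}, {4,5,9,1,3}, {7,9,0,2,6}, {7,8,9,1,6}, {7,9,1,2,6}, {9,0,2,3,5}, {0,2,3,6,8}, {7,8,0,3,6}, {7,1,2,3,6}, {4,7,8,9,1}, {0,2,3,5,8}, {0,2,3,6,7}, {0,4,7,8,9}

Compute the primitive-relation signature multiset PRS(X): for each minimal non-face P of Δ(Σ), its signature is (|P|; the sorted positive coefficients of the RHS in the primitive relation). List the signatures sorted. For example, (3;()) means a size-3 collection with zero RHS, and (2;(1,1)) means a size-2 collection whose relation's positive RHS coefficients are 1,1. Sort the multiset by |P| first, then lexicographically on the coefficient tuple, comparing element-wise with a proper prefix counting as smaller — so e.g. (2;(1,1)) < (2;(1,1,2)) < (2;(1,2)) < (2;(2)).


The 9 primitive collections of Σ (r=10, n=5):

  • {2,4}:  v_{2} + v_{4} = 0  so sig = (2;())
  • {0,1}:  v_{0} + v_{1} = v_{7}  so sig = (2;(1))
  • {4,6}:  v_{4} + v_{6} = v_{1} + v_{8}  so sig = (2;(1,1))
  • {5,7}:  v_{5} + v_{7} = v_{2} + v_{3} + v_{9}  so sig = (2;(1,1,1))
  • {0,5,6}:  v_{0} + v_{5} + v_{6} = v_{2}  so sig = (3;(1))
  • {1,2,8}:  v_{1} + v_{2} + v_{8} = v_{6}  so sig = (3;(1))
  • {3,6,9}:  v_{3} + v_{6} + v_{9} = v_{1}  so sig = (3;(1))
  • {3,8,9}:  v_{3} + v_{8} + v_{9} = v_{4}  so sig = (3;(1))
  • {2,7,8}:  v_{2} + v_{7} + v_{8} = v_{0} + v_{6}  so sig = (3;(1,1))

Hence PRS(X_Σ) =
    |P|=2: 4 collections, coeffs (), (1), (1,1), (1,1,1)
    |P|=3: 5 collections, coeffs (1), (1), (1), (1), (1,1)


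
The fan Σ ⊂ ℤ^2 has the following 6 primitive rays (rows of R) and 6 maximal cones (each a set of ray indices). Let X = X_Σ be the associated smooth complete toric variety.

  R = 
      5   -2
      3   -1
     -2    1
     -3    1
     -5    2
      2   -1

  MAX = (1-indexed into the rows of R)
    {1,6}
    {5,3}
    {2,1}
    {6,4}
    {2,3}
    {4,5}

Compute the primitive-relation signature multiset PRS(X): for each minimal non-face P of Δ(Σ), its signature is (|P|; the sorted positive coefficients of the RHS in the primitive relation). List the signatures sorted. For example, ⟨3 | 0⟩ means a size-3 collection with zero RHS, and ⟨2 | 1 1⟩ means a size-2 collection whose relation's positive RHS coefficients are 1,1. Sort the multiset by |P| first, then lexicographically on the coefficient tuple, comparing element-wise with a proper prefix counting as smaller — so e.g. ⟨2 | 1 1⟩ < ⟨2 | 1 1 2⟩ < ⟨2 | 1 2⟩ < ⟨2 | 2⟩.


The 9 primitive collections of Σ (r=6, n=2):

  P = {1,5}:  v_{1} + v_{5} = 0  ⟹  sig = ⟨2 | 0⟩
  P = {2,4}:  v_{2} + v_{4} = 0  ⟹  sig = ⟨2 | 0⟩
  P = {3,6}:  v_{3} + v_{6} = 0  ⟹  sig = ⟨2 | 0⟩
  P = {1,3}:  v_{1} + v_{3} = v_{2}  ⟹  sig = ⟨2 | 1⟩
  P = {1,4}:  v_{1} + v_{4} = v_{6}  ⟹  sig = ⟨2 | 1⟩
  P = {2,5}:  v_{2} + v_{5} = v_{3}  ⟹  sig = ⟨2 | 1⟩
  P = {2,6}:  v_{2} + v_{6} = v_{1}  ⟹  sig = ⟨2 | 1⟩
  P = {3,4}:  v_{3} + v_{4} = v_{5}  ⟹  sig = ⟨2 | 1⟩
  P = {5,6}:  v_{5} + v_{6} = v_{4}  ⟹  sig = ⟨2 | 1⟩

Hence PRS(X_Σ) =
    |P|=2: 9 collections, coeffs (), (), (), (1), (1), (1), (1), (1), (1)


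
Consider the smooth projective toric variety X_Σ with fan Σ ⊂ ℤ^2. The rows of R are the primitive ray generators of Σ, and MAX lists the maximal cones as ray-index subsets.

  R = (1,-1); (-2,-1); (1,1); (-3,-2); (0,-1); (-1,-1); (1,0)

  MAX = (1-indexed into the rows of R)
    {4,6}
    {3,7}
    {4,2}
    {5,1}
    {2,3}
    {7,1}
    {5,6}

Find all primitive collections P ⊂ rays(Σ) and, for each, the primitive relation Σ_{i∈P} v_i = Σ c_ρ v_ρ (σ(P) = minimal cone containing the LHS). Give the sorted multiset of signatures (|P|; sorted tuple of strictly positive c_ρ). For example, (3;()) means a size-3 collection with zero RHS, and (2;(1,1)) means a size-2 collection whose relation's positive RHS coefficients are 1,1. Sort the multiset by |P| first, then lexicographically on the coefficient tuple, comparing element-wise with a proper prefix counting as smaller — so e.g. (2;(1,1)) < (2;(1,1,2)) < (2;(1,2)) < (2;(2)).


Σ has 14 primitive collections:

  P = {3,6}:  v_{3} + v_{6} = 0 ; sig = (2;())
  P = {2,6}:  v_{2} + v_{6} = v_{4} ; sig = (2;(1))
  P = {2,7}:  v_{2} + v_{7} = v_{6} ; sig = (2;(1))
  P = {3,4}:  v_{3} + v_{4} = v_{2} ; sig = (2;(1))
  P = {3,5}:  v_{3} + v_{5} = v_{7} ; sig = (2;(1))
  P = {5,7}:  v_{5} + v_{7} = v_{1} ; sig = (2;(1))
  P = {6,7}:  v_{6} + v_{7} = v_{5} ; sig = (2;(1))
  P = {1,2}:  v_{1} + v_{2} = v_{5} + v_{6} ; sig = (2;(1,1))
  P = {1,4}:  v_{1} + v_{4} = v_{5} + 2·v_{6} ; sig = (2;(1,2))
  P = {1,3}:  v_{1} + v_{3} = 2·v_{7} ; sig = (2;(2))
  P = {1,6}:  v_{1} + v_{6} = 2·v_{5} ; sig = (2;(2))
  P = {2,5}:  v_{2} + v_{5} = 2·v_{6} ; sig = (2;(2))
  P = {4,7}:  v_{4} + v_{7} = 2·v_{6} ; sig = (2;(2))
  P = {4,5}:  v_{4} + v_{5} = 3·v_{6} ; sig = (2;(3))

so the primitive-relation signature multiset is
    (2;())
    (2;(1))
    (2;(1))
    (2;(1))
    (2;(1))
    (2;(1))
    (2;(1))
    (2;(1,1))
    (2;(1,2))
    (2;(2))
    (2;(2))
    (2;(2))
    (2;(2))
    (2;(3))


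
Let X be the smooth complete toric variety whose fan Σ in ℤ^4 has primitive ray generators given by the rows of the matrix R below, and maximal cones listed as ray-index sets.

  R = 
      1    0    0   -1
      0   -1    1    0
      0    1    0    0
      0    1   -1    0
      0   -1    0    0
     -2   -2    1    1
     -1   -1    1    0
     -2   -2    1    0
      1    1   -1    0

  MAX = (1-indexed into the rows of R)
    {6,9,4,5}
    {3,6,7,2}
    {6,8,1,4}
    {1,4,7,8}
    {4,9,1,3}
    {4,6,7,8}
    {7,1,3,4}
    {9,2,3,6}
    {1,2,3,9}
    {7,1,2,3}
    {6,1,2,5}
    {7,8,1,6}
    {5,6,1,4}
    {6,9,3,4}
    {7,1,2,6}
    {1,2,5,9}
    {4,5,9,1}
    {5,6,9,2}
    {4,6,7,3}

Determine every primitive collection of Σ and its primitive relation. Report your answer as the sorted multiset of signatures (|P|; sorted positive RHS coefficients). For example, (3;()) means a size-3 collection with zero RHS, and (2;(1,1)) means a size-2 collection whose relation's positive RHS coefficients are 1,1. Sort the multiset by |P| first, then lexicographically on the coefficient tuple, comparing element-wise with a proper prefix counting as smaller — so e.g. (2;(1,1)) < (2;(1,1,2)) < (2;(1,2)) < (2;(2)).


11 minimal non-faces of Δ(Σ) (on 9 rays):

  {2,4}:  v_{2} + v_{4} = 0 — sig = (2;())
  {3,5}:  v_{3} + v_{5} = 0 — sig = (2;())
  {7,9}:  v_{7} + v_{9} = 0 — sig = (2;())
  {5,7}:  v_{5} + v_{7} = v_{1} + v_{6} — sig = (2;(1,1))
  {2,8}:  v_{2} + v_{8} = v_{1} + v_{6} + v_{7} — sig = (2;(1,1,1))
  {8,9}:  v_{8} + v_{9} = v_{1} + v_{4} + v_{6} — sig = (2;(1,1,1))
  {3,8}:  v_{3} + v_{8} = v_{4} + 2·v_{7} — sig = (2;(1,2))
  {5,8}:  v_{5} + v_{8} = 2·v_{1} + v_{4} + 2·v_{6} — sig = (2;(1,2,2))
  {1,3,6}:  v_{1} + v_{3} + v_{6} = v_{7} — sig = (3;(1))
  {1,6,9}:  v_{1} + v_{6} + v_{9} = v_{5} — sig = (3;(1))
  {1,4,6,7}:  v_{1} + v_{4} + v_{6} + v_{7} = v_{8} — sig = (4;(1))

so the primitive-relation signature multiset is
    (2;())
    (2;())
    (2;())
    (2;(1,1))
    (2;(1,1,1))
    (2;(1,1,1))
    (2;(1,2))
    (2;(1,2,2))
    (3;(1))
    (3;(1))
    (4;(1))
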